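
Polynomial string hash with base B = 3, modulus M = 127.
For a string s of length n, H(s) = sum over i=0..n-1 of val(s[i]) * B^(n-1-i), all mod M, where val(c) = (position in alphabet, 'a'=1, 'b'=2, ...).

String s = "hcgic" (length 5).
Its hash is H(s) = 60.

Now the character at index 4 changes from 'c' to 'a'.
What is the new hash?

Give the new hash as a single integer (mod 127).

val('c') = 3, val('a') = 1
Position k = 4, exponent = n-1-k = 0
B^0 mod M = 3^0 mod 127 = 1
Delta = (1 - 3) * 1 mod 127 = 125
New hash = (60 + 125) mod 127 = 58

Answer: 58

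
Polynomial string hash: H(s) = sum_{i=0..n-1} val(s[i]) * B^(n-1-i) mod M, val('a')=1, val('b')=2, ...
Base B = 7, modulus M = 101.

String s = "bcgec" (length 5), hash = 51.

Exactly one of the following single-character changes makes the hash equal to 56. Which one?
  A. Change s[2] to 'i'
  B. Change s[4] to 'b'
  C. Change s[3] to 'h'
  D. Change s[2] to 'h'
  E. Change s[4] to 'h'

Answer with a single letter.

Answer: E

Derivation:
Option A: s[2]='g'->'i', delta=(9-7)*7^2 mod 101 = 98, hash=51+98 mod 101 = 48
Option B: s[4]='c'->'b', delta=(2-3)*7^0 mod 101 = 100, hash=51+100 mod 101 = 50
Option C: s[3]='e'->'h', delta=(8-5)*7^1 mod 101 = 21, hash=51+21 mod 101 = 72
Option D: s[2]='g'->'h', delta=(8-7)*7^2 mod 101 = 49, hash=51+49 mod 101 = 100
Option E: s[4]='c'->'h', delta=(8-3)*7^0 mod 101 = 5, hash=51+5 mod 101 = 56 <-- target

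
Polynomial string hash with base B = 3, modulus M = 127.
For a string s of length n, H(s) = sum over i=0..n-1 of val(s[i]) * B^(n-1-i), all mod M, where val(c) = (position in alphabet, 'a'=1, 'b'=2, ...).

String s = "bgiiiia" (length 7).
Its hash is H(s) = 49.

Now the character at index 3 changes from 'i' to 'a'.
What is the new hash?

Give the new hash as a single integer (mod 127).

val('i') = 9, val('a') = 1
Position k = 3, exponent = n-1-k = 3
B^3 mod M = 3^3 mod 127 = 27
Delta = (1 - 9) * 27 mod 127 = 38
New hash = (49 + 38) mod 127 = 87

Answer: 87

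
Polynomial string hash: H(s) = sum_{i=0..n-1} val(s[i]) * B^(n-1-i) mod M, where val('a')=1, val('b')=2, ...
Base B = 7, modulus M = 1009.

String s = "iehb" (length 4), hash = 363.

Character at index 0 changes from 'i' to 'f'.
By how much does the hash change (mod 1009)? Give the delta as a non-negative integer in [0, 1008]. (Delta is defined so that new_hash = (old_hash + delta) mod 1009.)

Answer: 989

Derivation:
Delta formula: (val(new) - val(old)) * B^(n-1-k) mod M
  val('f') - val('i') = 6 - 9 = -3
  B^(n-1-k) = 7^3 mod 1009 = 343
  Delta = -3 * 343 mod 1009 = 989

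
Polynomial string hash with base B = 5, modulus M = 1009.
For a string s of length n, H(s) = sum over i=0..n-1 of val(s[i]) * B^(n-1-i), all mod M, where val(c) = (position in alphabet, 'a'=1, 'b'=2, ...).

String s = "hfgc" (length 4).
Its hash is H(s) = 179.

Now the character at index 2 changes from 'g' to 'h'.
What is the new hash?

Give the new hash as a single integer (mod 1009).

val('g') = 7, val('h') = 8
Position k = 2, exponent = n-1-k = 1
B^1 mod M = 5^1 mod 1009 = 5
Delta = (8 - 7) * 5 mod 1009 = 5
New hash = (179 + 5) mod 1009 = 184

Answer: 184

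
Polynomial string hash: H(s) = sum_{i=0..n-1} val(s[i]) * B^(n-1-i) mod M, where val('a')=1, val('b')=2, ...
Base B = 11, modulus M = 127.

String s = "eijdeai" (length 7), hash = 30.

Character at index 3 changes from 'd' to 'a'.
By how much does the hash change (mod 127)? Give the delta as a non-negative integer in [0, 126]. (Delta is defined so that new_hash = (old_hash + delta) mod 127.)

Delta formula: (val(new) - val(old)) * B^(n-1-k) mod M
  val('a') - val('d') = 1 - 4 = -3
  B^(n-1-k) = 11^3 mod 127 = 61
  Delta = -3 * 61 mod 127 = 71

Answer: 71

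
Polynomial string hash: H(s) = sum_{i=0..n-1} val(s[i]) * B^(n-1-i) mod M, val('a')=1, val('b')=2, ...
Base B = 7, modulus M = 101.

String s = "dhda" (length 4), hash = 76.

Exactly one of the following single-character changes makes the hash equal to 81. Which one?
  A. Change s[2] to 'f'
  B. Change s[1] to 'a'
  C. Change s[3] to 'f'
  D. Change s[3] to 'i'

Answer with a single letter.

Answer: C

Derivation:
Option A: s[2]='d'->'f', delta=(6-4)*7^1 mod 101 = 14, hash=76+14 mod 101 = 90
Option B: s[1]='h'->'a', delta=(1-8)*7^2 mod 101 = 61, hash=76+61 mod 101 = 36
Option C: s[3]='a'->'f', delta=(6-1)*7^0 mod 101 = 5, hash=76+5 mod 101 = 81 <-- target
Option D: s[3]='a'->'i', delta=(9-1)*7^0 mod 101 = 8, hash=76+8 mod 101 = 84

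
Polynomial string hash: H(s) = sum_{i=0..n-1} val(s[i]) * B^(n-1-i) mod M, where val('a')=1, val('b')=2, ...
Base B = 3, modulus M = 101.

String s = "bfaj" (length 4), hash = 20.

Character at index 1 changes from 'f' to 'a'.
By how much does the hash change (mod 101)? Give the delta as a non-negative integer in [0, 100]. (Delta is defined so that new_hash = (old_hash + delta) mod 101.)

Answer: 56

Derivation:
Delta formula: (val(new) - val(old)) * B^(n-1-k) mod M
  val('a') - val('f') = 1 - 6 = -5
  B^(n-1-k) = 3^2 mod 101 = 9
  Delta = -5 * 9 mod 101 = 56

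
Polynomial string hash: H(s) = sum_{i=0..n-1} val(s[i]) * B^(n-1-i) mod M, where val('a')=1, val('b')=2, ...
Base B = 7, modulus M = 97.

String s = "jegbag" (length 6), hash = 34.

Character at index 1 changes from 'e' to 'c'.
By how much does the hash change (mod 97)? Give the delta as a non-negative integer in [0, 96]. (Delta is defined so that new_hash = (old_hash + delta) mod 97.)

Answer: 48

Derivation:
Delta formula: (val(new) - val(old)) * B^(n-1-k) mod M
  val('c') - val('e') = 3 - 5 = -2
  B^(n-1-k) = 7^4 mod 97 = 73
  Delta = -2 * 73 mod 97 = 48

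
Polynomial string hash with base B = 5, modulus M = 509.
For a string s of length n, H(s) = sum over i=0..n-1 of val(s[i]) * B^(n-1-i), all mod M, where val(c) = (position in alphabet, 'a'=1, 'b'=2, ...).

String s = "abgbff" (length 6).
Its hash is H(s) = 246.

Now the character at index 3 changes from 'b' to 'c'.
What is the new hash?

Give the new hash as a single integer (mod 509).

val('b') = 2, val('c') = 3
Position k = 3, exponent = n-1-k = 2
B^2 mod M = 5^2 mod 509 = 25
Delta = (3 - 2) * 25 mod 509 = 25
New hash = (246 + 25) mod 509 = 271

Answer: 271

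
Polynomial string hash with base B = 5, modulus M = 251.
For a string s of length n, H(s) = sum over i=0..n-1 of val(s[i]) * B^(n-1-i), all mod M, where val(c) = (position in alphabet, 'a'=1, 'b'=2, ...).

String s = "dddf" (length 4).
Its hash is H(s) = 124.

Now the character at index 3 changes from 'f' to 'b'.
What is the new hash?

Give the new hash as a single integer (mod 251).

Answer: 120

Derivation:
val('f') = 6, val('b') = 2
Position k = 3, exponent = n-1-k = 0
B^0 mod M = 5^0 mod 251 = 1
Delta = (2 - 6) * 1 mod 251 = 247
New hash = (124 + 247) mod 251 = 120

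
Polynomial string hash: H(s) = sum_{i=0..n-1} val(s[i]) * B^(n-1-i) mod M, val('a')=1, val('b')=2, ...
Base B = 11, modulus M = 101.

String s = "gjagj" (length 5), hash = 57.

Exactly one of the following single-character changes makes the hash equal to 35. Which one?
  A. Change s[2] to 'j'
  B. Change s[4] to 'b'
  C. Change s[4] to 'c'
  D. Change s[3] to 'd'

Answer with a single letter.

Option A: s[2]='a'->'j', delta=(10-1)*11^2 mod 101 = 79, hash=57+79 mod 101 = 35 <-- target
Option B: s[4]='j'->'b', delta=(2-10)*11^0 mod 101 = 93, hash=57+93 mod 101 = 49
Option C: s[4]='j'->'c', delta=(3-10)*11^0 mod 101 = 94, hash=57+94 mod 101 = 50
Option D: s[3]='g'->'d', delta=(4-7)*11^1 mod 101 = 68, hash=57+68 mod 101 = 24

Answer: A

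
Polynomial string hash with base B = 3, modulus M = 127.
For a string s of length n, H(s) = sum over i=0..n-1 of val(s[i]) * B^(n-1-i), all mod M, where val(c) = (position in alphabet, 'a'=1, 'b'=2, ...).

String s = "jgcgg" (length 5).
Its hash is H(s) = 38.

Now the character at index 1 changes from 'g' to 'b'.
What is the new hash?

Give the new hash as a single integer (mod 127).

val('g') = 7, val('b') = 2
Position k = 1, exponent = n-1-k = 3
B^3 mod M = 3^3 mod 127 = 27
Delta = (2 - 7) * 27 mod 127 = 119
New hash = (38 + 119) mod 127 = 30

Answer: 30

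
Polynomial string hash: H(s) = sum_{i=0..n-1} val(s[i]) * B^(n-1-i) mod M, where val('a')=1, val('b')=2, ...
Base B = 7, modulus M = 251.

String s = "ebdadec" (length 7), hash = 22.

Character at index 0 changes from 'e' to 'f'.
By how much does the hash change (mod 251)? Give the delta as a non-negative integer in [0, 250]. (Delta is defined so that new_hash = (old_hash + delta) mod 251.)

Answer: 181

Derivation:
Delta formula: (val(new) - val(old)) * B^(n-1-k) mod M
  val('f') - val('e') = 6 - 5 = 1
  B^(n-1-k) = 7^6 mod 251 = 181
  Delta = 1 * 181 mod 251 = 181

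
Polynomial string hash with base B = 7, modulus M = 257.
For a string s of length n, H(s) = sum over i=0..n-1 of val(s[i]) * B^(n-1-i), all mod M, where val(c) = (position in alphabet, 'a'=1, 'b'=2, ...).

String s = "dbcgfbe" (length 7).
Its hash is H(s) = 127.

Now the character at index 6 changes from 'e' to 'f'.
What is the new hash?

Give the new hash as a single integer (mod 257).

val('e') = 5, val('f') = 6
Position k = 6, exponent = n-1-k = 0
B^0 mod M = 7^0 mod 257 = 1
Delta = (6 - 5) * 1 mod 257 = 1
New hash = (127 + 1) mod 257 = 128

Answer: 128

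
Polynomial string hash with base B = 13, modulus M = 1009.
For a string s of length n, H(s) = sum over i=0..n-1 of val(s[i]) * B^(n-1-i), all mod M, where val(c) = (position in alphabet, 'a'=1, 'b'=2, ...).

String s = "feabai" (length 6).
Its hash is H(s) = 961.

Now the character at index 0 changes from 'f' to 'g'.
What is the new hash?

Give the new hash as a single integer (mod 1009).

Answer: 942

Derivation:
val('f') = 6, val('g') = 7
Position k = 0, exponent = n-1-k = 5
B^5 mod M = 13^5 mod 1009 = 990
Delta = (7 - 6) * 990 mod 1009 = 990
New hash = (961 + 990) mod 1009 = 942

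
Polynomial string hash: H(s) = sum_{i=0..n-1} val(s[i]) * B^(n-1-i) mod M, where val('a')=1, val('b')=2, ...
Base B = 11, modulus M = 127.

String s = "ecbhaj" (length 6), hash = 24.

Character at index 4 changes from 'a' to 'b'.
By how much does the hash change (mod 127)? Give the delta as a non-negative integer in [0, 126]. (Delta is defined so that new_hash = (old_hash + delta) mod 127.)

Delta formula: (val(new) - val(old)) * B^(n-1-k) mod M
  val('b') - val('a') = 2 - 1 = 1
  B^(n-1-k) = 11^1 mod 127 = 11
  Delta = 1 * 11 mod 127 = 11

Answer: 11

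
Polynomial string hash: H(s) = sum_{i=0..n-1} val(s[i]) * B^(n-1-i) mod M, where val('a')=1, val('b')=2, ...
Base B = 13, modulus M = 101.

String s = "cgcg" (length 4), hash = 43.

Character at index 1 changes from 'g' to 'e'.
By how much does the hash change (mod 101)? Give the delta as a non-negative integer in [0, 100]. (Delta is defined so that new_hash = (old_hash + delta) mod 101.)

Delta formula: (val(new) - val(old)) * B^(n-1-k) mod M
  val('e') - val('g') = 5 - 7 = -2
  B^(n-1-k) = 13^2 mod 101 = 68
  Delta = -2 * 68 mod 101 = 66

Answer: 66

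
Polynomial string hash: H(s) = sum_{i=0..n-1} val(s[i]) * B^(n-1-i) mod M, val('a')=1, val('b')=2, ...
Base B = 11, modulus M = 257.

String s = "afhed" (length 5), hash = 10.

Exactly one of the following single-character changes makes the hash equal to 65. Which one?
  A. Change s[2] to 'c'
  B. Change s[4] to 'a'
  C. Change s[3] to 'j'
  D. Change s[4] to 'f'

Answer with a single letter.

Option A: s[2]='h'->'c', delta=(3-8)*11^2 mod 257 = 166, hash=10+166 mod 257 = 176
Option B: s[4]='d'->'a', delta=(1-4)*11^0 mod 257 = 254, hash=10+254 mod 257 = 7
Option C: s[3]='e'->'j', delta=(10-5)*11^1 mod 257 = 55, hash=10+55 mod 257 = 65 <-- target
Option D: s[4]='d'->'f', delta=(6-4)*11^0 mod 257 = 2, hash=10+2 mod 257 = 12

Answer: C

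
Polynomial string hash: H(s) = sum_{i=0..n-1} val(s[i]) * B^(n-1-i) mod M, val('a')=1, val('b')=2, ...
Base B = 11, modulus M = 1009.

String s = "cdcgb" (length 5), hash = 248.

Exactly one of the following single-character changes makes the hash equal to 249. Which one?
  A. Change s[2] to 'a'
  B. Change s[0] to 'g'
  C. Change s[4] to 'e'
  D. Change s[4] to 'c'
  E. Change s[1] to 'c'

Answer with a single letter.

Option A: s[2]='c'->'a', delta=(1-3)*11^2 mod 1009 = 767, hash=248+767 mod 1009 = 6
Option B: s[0]='c'->'g', delta=(7-3)*11^4 mod 1009 = 42, hash=248+42 mod 1009 = 290
Option C: s[4]='b'->'e', delta=(5-2)*11^0 mod 1009 = 3, hash=248+3 mod 1009 = 251
Option D: s[4]='b'->'c', delta=(3-2)*11^0 mod 1009 = 1, hash=248+1 mod 1009 = 249 <-- target
Option E: s[1]='d'->'c', delta=(3-4)*11^3 mod 1009 = 687, hash=248+687 mod 1009 = 935

Answer: D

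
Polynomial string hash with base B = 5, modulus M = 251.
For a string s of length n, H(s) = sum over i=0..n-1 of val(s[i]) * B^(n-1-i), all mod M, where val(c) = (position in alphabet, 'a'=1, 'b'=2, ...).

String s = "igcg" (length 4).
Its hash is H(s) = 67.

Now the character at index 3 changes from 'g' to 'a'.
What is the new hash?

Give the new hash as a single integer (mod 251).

val('g') = 7, val('a') = 1
Position k = 3, exponent = n-1-k = 0
B^0 mod M = 5^0 mod 251 = 1
Delta = (1 - 7) * 1 mod 251 = 245
New hash = (67 + 245) mod 251 = 61

Answer: 61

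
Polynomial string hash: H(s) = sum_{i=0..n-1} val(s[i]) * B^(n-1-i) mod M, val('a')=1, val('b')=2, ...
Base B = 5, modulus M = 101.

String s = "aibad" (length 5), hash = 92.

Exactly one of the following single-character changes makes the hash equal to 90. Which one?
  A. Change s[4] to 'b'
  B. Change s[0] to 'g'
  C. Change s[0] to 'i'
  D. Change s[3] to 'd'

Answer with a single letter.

Option A: s[4]='d'->'b', delta=(2-4)*5^0 mod 101 = 99, hash=92+99 mod 101 = 90 <-- target
Option B: s[0]='a'->'g', delta=(7-1)*5^4 mod 101 = 13, hash=92+13 mod 101 = 4
Option C: s[0]='a'->'i', delta=(9-1)*5^4 mod 101 = 51, hash=92+51 mod 101 = 42
Option D: s[3]='a'->'d', delta=(4-1)*5^1 mod 101 = 15, hash=92+15 mod 101 = 6

Answer: A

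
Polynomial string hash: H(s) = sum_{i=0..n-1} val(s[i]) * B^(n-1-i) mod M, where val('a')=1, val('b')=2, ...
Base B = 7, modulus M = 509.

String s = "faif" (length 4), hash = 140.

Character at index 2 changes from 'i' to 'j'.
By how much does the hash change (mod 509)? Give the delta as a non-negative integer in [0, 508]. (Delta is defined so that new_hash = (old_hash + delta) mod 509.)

Answer: 7

Derivation:
Delta formula: (val(new) - val(old)) * B^(n-1-k) mod M
  val('j') - val('i') = 10 - 9 = 1
  B^(n-1-k) = 7^1 mod 509 = 7
  Delta = 1 * 7 mod 509 = 7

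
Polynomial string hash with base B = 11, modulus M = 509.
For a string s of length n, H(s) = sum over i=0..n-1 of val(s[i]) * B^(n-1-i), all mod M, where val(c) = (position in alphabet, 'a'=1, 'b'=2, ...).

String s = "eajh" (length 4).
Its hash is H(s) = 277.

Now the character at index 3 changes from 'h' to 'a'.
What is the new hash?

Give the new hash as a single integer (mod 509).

val('h') = 8, val('a') = 1
Position k = 3, exponent = n-1-k = 0
B^0 mod M = 11^0 mod 509 = 1
Delta = (1 - 8) * 1 mod 509 = 502
New hash = (277 + 502) mod 509 = 270

Answer: 270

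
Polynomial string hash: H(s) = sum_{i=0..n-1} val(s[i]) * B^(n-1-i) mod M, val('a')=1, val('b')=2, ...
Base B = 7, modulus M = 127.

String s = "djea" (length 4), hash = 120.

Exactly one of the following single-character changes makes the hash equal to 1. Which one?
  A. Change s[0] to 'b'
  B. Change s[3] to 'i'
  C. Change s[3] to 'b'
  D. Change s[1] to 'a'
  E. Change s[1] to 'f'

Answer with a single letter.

Option A: s[0]='d'->'b', delta=(2-4)*7^3 mod 127 = 76, hash=120+76 mod 127 = 69
Option B: s[3]='a'->'i', delta=(9-1)*7^0 mod 127 = 8, hash=120+8 mod 127 = 1 <-- target
Option C: s[3]='a'->'b', delta=(2-1)*7^0 mod 127 = 1, hash=120+1 mod 127 = 121
Option D: s[1]='j'->'a', delta=(1-10)*7^2 mod 127 = 67, hash=120+67 mod 127 = 60
Option E: s[1]='j'->'f', delta=(6-10)*7^2 mod 127 = 58, hash=120+58 mod 127 = 51

Answer: B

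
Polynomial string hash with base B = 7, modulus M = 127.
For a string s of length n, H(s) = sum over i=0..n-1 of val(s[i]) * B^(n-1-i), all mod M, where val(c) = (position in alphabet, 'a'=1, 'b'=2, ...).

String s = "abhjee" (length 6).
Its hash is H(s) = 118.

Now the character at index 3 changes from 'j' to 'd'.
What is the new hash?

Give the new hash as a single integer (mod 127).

Answer: 78

Derivation:
val('j') = 10, val('d') = 4
Position k = 3, exponent = n-1-k = 2
B^2 mod M = 7^2 mod 127 = 49
Delta = (4 - 10) * 49 mod 127 = 87
New hash = (118 + 87) mod 127 = 78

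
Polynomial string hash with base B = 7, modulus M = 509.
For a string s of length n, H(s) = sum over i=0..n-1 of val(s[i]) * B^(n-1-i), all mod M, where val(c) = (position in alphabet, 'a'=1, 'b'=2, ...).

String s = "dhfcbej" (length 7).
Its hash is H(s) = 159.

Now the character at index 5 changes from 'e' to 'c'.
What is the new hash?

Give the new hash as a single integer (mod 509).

Answer: 145

Derivation:
val('e') = 5, val('c') = 3
Position k = 5, exponent = n-1-k = 1
B^1 mod M = 7^1 mod 509 = 7
Delta = (3 - 5) * 7 mod 509 = 495
New hash = (159 + 495) mod 509 = 145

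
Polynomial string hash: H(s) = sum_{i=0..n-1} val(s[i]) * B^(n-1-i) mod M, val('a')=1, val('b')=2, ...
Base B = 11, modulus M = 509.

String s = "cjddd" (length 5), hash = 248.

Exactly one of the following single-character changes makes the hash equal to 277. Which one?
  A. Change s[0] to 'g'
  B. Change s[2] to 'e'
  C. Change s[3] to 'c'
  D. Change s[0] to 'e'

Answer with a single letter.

Answer: A

Derivation:
Option A: s[0]='c'->'g', delta=(7-3)*11^4 mod 509 = 29, hash=248+29 mod 509 = 277 <-- target
Option B: s[2]='d'->'e', delta=(5-4)*11^2 mod 509 = 121, hash=248+121 mod 509 = 369
Option C: s[3]='d'->'c', delta=(3-4)*11^1 mod 509 = 498, hash=248+498 mod 509 = 237
Option D: s[0]='c'->'e', delta=(5-3)*11^4 mod 509 = 269, hash=248+269 mod 509 = 8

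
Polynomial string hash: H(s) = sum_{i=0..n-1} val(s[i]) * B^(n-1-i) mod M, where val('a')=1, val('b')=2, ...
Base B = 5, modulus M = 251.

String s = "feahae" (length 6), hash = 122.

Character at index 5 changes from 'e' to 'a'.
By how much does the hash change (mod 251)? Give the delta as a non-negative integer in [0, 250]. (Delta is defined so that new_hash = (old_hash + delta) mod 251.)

Answer: 247

Derivation:
Delta formula: (val(new) - val(old)) * B^(n-1-k) mod M
  val('a') - val('e') = 1 - 5 = -4
  B^(n-1-k) = 5^0 mod 251 = 1
  Delta = -4 * 1 mod 251 = 247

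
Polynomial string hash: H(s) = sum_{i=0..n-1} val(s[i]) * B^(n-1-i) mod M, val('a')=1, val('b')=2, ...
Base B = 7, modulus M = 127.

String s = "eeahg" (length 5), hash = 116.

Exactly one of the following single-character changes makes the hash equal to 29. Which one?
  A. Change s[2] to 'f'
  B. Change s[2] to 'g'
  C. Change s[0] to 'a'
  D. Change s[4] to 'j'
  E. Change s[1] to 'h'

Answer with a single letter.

Option A: s[2]='a'->'f', delta=(6-1)*7^2 mod 127 = 118, hash=116+118 mod 127 = 107
Option B: s[2]='a'->'g', delta=(7-1)*7^2 mod 127 = 40, hash=116+40 mod 127 = 29 <-- target
Option C: s[0]='e'->'a', delta=(1-5)*7^4 mod 127 = 48, hash=116+48 mod 127 = 37
Option D: s[4]='g'->'j', delta=(10-7)*7^0 mod 127 = 3, hash=116+3 mod 127 = 119
Option E: s[1]='e'->'h', delta=(8-5)*7^3 mod 127 = 13, hash=116+13 mod 127 = 2

Answer: B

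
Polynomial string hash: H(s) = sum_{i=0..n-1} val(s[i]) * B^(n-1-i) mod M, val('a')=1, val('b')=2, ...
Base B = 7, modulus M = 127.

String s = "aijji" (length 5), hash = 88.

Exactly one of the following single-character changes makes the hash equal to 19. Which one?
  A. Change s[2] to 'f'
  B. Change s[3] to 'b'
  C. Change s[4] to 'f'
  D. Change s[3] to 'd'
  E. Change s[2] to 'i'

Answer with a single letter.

Answer: A

Derivation:
Option A: s[2]='j'->'f', delta=(6-10)*7^2 mod 127 = 58, hash=88+58 mod 127 = 19 <-- target
Option B: s[3]='j'->'b', delta=(2-10)*7^1 mod 127 = 71, hash=88+71 mod 127 = 32
Option C: s[4]='i'->'f', delta=(6-9)*7^0 mod 127 = 124, hash=88+124 mod 127 = 85
Option D: s[3]='j'->'d', delta=(4-10)*7^1 mod 127 = 85, hash=88+85 mod 127 = 46
Option E: s[2]='j'->'i', delta=(9-10)*7^2 mod 127 = 78, hash=88+78 mod 127 = 39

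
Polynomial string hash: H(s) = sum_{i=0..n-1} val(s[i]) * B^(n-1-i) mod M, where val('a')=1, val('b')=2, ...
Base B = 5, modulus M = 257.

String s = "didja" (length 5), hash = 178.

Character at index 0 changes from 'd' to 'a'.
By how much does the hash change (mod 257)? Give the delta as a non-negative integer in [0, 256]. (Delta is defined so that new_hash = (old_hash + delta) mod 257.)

Answer: 181

Derivation:
Delta formula: (val(new) - val(old)) * B^(n-1-k) mod M
  val('a') - val('d') = 1 - 4 = -3
  B^(n-1-k) = 5^4 mod 257 = 111
  Delta = -3 * 111 mod 257 = 181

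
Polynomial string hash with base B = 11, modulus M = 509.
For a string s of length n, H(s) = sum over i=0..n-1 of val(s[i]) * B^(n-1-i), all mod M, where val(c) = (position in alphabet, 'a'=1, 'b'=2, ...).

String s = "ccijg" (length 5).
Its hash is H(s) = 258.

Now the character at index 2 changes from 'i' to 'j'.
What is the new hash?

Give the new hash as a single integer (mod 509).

Answer: 379

Derivation:
val('i') = 9, val('j') = 10
Position k = 2, exponent = n-1-k = 2
B^2 mod M = 11^2 mod 509 = 121
Delta = (10 - 9) * 121 mod 509 = 121
New hash = (258 + 121) mod 509 = 379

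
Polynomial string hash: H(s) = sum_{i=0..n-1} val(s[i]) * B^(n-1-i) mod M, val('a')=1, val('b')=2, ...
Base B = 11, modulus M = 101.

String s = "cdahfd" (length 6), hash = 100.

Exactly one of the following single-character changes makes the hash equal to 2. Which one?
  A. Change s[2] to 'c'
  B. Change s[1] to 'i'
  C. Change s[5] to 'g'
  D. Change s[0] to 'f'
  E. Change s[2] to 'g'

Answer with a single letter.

Answer: C

Derivation:
Option A: s[2]='a'->'c', delta=(3-1)*11^3 mod 101 = 36, hash=100+36 mod 101 = 35
Option B: s[1]='d'->'i', delta=(9-4)*11^4 mod 101 = 81, hash=100+81 mod 101 = 80
Option C: s[5]='d'->'g', delta=(7-4)*11^0 mod 101 = 3, hash=100+3 mod 101 = 2 <-- target
Option D: s[0]='c'->'f', delta=(6-3)*11^5 mod 101 = 70, hash=100+70 mod 101 = 69
Option E: s[2]='a'->'g', delta=(7-1)*11^3 mod 101 = 7, hash=100+7 mod 101 = 6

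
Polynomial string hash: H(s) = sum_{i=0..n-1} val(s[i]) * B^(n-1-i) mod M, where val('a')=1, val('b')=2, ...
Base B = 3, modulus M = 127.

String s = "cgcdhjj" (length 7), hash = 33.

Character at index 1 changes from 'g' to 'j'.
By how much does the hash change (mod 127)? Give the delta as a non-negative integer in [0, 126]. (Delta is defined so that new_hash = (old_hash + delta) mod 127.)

Answer: 94

Derivation:
Delta formula: (val(new) - val(old)) * B^(n-1-k) mod M
  val('j') - val('g') = 10 - 7 = 3
  B^(n-1-k) = 3^5 mod 127 = 116
  Delta = 3 * 116 mod 127 = 94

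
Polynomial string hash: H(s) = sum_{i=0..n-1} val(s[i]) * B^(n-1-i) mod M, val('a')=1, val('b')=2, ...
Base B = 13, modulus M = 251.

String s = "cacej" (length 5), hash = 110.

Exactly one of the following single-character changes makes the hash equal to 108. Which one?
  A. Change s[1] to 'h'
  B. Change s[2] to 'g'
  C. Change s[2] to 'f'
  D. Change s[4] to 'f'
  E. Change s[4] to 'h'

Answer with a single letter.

Option A: s[1]='a'->'h', delta=(8-1)*13^3 mod 251 = 68, hash=110+68 mod 251 = 178
Option B: s[2]='c'->'g', delta=(7-3)*13^2 mod 251 = 174, hash=110+174 mod 251 = 33
Option C: s[2]='c'->'f', delta=(6-3)*13^2 mod 251 = 5, hash=110+5 mod 251 = 115
Option D: s[4]='j'->'f', delta=(6-10)*13^0 mod 251 = 247, hash=110+247 mod 251 = 106
Option E: s[4]='j'->'h', delta=(8-10)*13^0 mod 251 = 249, hash=110+249 mod 251 = 108 <-- target

Answer: E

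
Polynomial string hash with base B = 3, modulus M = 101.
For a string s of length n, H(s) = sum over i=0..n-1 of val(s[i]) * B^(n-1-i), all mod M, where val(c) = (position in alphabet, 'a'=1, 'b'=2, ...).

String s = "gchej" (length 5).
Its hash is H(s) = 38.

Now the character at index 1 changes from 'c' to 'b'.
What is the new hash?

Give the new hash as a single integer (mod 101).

val('c') = 3, val('b') = 2
Position k = 1, exponent = n-1-k = 3
B^3 mod M = 3^3 mod 101 = 27
Delta = (2 - 3) * 27 mod 101 = 74
New hash = (38 + 74) mod 101 = 11

Answer: 11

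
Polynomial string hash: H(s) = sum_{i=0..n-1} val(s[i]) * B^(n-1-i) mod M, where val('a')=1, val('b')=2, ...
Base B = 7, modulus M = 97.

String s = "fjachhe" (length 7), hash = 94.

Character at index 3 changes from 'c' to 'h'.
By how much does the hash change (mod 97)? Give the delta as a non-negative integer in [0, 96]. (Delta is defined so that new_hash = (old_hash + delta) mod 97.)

Answer: 66

Derivation:
Delta formula: (val(new) - val(old)) * B^(n-1-k) mod M
  val('h') - val('c') = 8 - 3 = 5
  B^(n-1-k) = 7^3 mod 97 = 52
  Delta = 5 * 52 mod 97 = 66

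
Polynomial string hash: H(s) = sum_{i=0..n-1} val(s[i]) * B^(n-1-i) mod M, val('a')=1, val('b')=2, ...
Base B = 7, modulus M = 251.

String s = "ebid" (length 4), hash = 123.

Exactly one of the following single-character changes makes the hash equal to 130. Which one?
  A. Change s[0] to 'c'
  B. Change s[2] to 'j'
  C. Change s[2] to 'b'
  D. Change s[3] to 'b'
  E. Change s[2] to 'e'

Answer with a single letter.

Answer: B

Derivation:
Option A: s[0]='e'->'c', delta=(3-5)*7^3 mod 251 = 67, hash=123+67 mod 251 = 190
Option B: s[2]='i'->'j', delta=(10-9)*7^1 mod 251 = 7, hash=123+7 mod 251 = 130 <-- target
Option C: s[2]='i'->'b', delta=(2-9)*7^1 mod 251 = 202, hash=123+202 mod 251 = 74
Option D: s[3]='d'->'b', delta=(2-4)*7^0 mod 251 = 249, hash=123+249 mod 251 = 121
Option E: s[2]='i'->'e', delta=(5-9)*7^1 mod 251 = 223, hash=123+223 mod 251 = 95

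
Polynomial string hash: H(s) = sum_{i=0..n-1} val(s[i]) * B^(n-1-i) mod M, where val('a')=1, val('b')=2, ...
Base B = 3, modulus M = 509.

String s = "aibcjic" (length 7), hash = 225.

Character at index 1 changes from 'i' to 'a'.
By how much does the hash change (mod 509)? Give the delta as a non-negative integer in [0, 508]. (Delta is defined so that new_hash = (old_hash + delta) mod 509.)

Answer: 92

Derivation:
Delta formula: (val(new) - val(old)) * B^(n-1-k) mod M
  val('a') - val('i') = 1 - 9 = -8
  B^(n-1-k) = 3^5 mod 509 = 243
  Delta = -8 * 243 mod 509 = 92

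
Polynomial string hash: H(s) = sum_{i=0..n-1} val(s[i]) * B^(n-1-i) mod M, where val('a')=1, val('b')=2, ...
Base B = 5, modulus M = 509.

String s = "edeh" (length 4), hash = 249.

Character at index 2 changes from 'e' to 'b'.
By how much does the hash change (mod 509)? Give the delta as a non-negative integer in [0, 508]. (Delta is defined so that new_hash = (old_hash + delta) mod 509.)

Answer: 494

Derivation:
Delta formula: (val(new) - val(old)) * B^(n-1-k) mod M
  val('b') - val('e') = 2 - 5 = -3
  B^(n-1-k) = 5^1 mod 509 = 5
  Delta = -3 * 5 mod 509 = 494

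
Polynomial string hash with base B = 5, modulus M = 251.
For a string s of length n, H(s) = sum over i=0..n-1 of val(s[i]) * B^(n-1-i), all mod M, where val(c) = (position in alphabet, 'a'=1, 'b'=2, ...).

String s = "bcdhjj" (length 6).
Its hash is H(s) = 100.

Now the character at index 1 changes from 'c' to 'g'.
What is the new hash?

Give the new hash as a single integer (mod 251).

val('c') = 3, val('g') = 7
Position k = 1, exponent = n-1-k = 4
B^4 mod M = 5^4 mod 251 = 123
Delta = (7 - 3) * 123 mod 251 = 241
New hash = (100 + 241) mod 251 = 90

Answer: 90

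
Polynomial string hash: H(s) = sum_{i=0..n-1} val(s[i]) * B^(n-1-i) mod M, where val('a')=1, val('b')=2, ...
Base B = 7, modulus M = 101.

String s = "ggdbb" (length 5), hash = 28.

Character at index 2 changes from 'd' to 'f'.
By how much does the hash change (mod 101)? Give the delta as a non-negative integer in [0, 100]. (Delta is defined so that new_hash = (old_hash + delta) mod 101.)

Delta formula: (val(new) - val(old)) * B^(n-1-k) mod M
  val('f') - val('d') = 6 - 4 = 2
  B^(n-1-k) = 7^2 mod 101 = 49
  Delta = 2 * 49 mod 101 = 98

Answer: 98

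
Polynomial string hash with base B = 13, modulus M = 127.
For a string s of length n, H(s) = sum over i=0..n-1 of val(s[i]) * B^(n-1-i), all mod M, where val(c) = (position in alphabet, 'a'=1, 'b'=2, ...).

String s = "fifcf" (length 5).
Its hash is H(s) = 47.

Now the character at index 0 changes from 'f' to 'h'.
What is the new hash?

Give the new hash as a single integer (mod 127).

val('f') = 6, val('h') = 8
Position k = 0, exponent = n-1-k = 4
B^4 mod M = 13^4 mod 127 = 113
Delta = (8 - 6) * 113 mod 127 = 99
New hash = (47 + 99) mod 127 = 19

Answer: 19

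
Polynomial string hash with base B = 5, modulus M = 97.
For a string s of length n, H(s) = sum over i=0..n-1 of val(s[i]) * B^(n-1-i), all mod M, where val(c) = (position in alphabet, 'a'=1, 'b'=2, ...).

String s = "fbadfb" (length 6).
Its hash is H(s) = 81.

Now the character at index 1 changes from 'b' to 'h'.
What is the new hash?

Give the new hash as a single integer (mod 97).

Answer: 48

Derivation:
val('b') = 2, val('h') = 8
Position k = 1, exponent = n-1-k = 4
B^4 mod M = 5^4 mod 97 = 43
Delta = (8 - 2) * 43 mod 97 = 64
New hash = (81 + 64) mod 97 = 48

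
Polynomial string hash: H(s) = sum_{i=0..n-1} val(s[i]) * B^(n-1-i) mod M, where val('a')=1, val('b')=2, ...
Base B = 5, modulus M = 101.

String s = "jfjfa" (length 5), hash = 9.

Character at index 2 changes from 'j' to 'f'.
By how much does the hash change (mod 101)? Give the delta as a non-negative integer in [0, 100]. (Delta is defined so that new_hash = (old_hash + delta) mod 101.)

Delta formula: (val(new) - val(old)) * B^(n-1-k) mod M
  val('f') - val('j') = 6 - 10 = -4
  B^(n-1-k) = 5^2 mod 101 = 25
  Delta = -4 * 25 mod 101 = 1

Answer: 1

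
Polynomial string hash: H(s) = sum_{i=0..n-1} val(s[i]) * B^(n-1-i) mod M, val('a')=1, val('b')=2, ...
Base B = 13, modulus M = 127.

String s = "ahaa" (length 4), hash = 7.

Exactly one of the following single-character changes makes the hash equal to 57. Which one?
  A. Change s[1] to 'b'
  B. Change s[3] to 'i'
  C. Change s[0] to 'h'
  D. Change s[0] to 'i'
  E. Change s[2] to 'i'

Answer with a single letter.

Option A: s[1]='h'->'b', delta=(2-8)*13^2 mod 127 = 2, hash=7+2 mod 127 = 9
Option B: s[3]='a'->'i', delta=(9-1)*13^0 mod 127 = 8, hash=7+8 mod 127 = 15
Option C: s[0]='a'->'h', delta=(8-1)*13^3 mod 127 = 12, hash=7+12 mod 127 = 19
Option D: s[0]='a'->'i', delta=(9-1)*13^3 mod 127 = 50, hash=7+50 mod 127 = 57 <-- target
Option E: s[2]='a'->'i', delta=(9-1)*13^1 mod 127 = 104, hash=7+104 mod 127 = 111

Answer: D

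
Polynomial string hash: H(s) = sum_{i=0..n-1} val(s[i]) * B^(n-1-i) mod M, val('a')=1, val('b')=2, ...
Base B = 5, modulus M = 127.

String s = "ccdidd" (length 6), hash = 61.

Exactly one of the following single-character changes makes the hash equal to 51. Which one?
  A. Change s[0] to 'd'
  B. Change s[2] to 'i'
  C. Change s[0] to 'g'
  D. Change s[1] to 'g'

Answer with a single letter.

Option A: s[0]='c'->'d', delta=(4-3)*5^5 mod 127 = 77, hash=61+77 mod 127 = 11
Option B: s[2]='d'->'i', delta=(9-4)*5^3 mod 127 = 117, hash=61+117 mod 127 = 51 <-- target
Option C: s[0]='c'->'g', delta=(7-3)*5^5 mod 127 = 54, hash=61+54 mod 127 = 115
Option D: s[1]='c'->'g', delta=(7-3)*5^4 mod 127 = 87, hash=61+87 mod 127 = 21

Answer: B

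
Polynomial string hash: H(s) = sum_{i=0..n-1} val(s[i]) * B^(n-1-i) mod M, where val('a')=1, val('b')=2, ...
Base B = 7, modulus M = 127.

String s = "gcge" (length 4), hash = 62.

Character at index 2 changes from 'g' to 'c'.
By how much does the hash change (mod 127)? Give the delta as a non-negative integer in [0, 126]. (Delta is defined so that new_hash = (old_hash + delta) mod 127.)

Delta formula: (val(new) - val(old)) * B^(n-1-k) mod M
  val('c') - val('g') = 3 - 7 = -4
  B^(n-1-k) = 7^1 mod 127 = 7
  Delta = -4 * 7 mod 127 = 99

Answer: 99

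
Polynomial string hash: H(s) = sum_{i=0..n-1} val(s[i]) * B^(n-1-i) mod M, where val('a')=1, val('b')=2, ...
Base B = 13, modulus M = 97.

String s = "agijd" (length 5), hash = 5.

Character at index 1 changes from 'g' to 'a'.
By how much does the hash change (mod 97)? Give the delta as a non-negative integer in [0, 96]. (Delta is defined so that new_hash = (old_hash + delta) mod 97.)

Answer: 10

Derivation:
Delta formula: (val(new) - val(old)) * B^(n-1-k) mod M
  val('a') - val('g') = 1 - 7 = -6
  B^(n-1-k) = 13^3 mod 97 = 63
  Delta = -6 * 63 mod 97 = 10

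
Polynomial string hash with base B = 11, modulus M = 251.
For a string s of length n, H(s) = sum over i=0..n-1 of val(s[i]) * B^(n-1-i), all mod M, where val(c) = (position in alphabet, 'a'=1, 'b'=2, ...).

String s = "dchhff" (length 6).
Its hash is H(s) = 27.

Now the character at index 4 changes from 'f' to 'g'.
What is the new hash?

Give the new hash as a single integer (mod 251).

Answer: 38

Derivation:
val('f') = 6, val('g') = 7
Position k = 4, exponent = n-1-k = 1
B^1 mod M = 11^1 mod 251 = 11
Delta = (7 - 6) * 11 mod 251 = 11
New hash = (27 + 11) mod 251 = 38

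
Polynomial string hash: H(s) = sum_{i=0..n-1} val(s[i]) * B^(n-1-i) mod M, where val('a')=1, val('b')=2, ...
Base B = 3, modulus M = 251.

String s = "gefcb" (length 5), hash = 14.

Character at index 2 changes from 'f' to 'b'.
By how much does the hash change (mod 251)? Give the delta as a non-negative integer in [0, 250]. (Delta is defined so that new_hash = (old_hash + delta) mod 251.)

Answer: 215

Derivation:
Delta formula: (val(new) - val(old)) * B^(n-1-k) mod M
  val('b') - val('f') = 2 - 6 = -4
  B^(n-1-k) = 3^2 mod 251 = 9
  Delta = -4 * 9 mod 251 = 215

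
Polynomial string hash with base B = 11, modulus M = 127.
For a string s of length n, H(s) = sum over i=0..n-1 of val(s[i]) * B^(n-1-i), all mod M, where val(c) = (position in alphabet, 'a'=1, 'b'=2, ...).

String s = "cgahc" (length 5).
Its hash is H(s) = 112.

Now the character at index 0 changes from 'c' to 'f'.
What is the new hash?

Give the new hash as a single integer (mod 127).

Answer: 93

Derivation:
val('c') = 3, val('f') = 6
Position k = 0, exponent = n-1-k = 4
B^4 mod M = 11^4 mod 127 = 36
Delta = (6 - 3) * 36 mod 127 = 108
New hash = (112 + 108) mod 127 = 93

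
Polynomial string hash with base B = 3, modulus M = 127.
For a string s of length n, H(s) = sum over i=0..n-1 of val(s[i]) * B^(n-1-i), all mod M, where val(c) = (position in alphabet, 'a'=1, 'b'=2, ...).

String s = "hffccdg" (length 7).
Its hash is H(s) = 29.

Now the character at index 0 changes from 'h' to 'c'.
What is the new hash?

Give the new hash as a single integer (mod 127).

Answer: 67

Derivation:
val('h') = 8, val('c') = 3
Position k = 0, exponent = n-1-k = 6
B^6 mod M = 3^6 mod 127 = 94
Delta = (3 - 8) * 94 mod 127 = 38
New hash = (29 + 38) mod 127 = 67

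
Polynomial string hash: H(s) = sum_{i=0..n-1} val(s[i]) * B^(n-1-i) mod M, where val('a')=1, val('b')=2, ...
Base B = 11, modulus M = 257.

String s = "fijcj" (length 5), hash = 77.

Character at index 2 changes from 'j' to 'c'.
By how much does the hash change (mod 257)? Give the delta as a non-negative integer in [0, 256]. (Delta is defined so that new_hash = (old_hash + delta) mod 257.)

Answer: 181

Derivation:
Delta formula: (val(new) - val(old)) * B^(n-1-k) mod M
  val('c') - val('j') = 3 - 10 = -7
  B^(n-1-k) = 11^2 mod 257 = 121
  Delta = -7 * 121 mod 257 = 181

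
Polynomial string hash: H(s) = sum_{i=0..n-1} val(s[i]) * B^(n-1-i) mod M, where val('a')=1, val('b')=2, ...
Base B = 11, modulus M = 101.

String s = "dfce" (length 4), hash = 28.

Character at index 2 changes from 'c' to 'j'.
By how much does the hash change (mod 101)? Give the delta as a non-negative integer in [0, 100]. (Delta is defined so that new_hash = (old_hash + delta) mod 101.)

Delta formula: (val(new) - val(old)) * B^(n-1-k) mod M
  val('j') - val('c') = 10 - 3 = 7
  B^(n-1-k) = 11^1 mod 101 = 11
  Delta = 7 * 11 mod 101 = 77

Answer: 77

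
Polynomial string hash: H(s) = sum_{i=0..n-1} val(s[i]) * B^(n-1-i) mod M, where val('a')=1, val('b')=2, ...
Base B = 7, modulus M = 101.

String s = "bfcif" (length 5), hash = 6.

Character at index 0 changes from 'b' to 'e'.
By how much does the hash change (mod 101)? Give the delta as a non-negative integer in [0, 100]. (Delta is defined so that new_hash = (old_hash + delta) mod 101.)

Answer: 32

Derivation:
Delta formula: (val(new) - val(old)) * B^(n-1-k) mod M
  val('e') - val('b') = 5 - 2 = 3
  B^(n-1-k) = 7^4 mod 101 = 78
  Delta = 3 * 78 mod 101 = 32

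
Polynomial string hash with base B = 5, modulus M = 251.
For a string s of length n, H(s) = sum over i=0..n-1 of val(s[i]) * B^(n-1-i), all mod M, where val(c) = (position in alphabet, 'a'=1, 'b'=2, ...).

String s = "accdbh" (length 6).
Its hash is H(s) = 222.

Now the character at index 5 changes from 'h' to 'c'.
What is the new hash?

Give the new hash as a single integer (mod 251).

val('h') = 8, val('c') = 3
Position k = 5, exponent = n-1-k = 0
B^0 mod M = 5^0 mod 251 = 1
Delta = (3 - 8) * 1 mod 251 = 246
New hash = (222 + 246) mod 251 = 217

Answer: 217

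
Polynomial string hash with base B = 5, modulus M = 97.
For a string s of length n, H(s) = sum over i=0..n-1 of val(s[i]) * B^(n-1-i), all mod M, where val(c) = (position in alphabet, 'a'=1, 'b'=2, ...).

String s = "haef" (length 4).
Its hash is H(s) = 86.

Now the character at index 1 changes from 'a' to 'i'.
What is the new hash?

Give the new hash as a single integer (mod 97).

Answer: 92

Derivation:
val('a') = 1, val('i') = 9
Position k = 1, exponent = n-1-k = 2
B^2 mod M = 5^2 mod 97 = 25
Delta = (9 - 1) * 25 mod 97 = 6
New hash = (86 + 6) mod 97 = 92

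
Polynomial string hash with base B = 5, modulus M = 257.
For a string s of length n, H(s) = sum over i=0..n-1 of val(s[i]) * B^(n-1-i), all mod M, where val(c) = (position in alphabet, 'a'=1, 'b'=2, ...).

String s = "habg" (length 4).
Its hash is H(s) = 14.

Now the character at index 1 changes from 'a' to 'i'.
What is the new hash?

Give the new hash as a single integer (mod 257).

val('a') = 1, val('i') = 9
Position k = 1, exponent = n-1-k = 2
B^2 mod M = 5^2 mod 257 = 25
Delta = (9 - 1) * 25 mod 257 = 200
New hash = (14 + 200) mod 257 = 214

Answer: 214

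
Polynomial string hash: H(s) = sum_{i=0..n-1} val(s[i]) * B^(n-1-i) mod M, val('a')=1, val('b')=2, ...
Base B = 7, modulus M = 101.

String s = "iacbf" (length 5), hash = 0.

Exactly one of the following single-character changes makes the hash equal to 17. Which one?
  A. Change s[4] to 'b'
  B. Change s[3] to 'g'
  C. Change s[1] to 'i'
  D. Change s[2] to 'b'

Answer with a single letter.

Answer: C

Derivation:
Option A: s[4]='f'->'b', delta=(2-6)*7^0 mod 101 = 97, hash=0+97 mod 101 = 97
Option B: s[3]='b'->'g', delta=(7-2)*7^1 mod 101 = 35, hash=0+35 mod 101 = 35
Option C: s[1]='a'->'i', delta=(9-1)*7^3 mod 101 = 17, hash=0+17 mod 101 = 17 <-- target
Option D: s[2]='c'->'b', delta=(2-3)*7^2 mod 101 = 52, hash=0+52 mod 101 = 52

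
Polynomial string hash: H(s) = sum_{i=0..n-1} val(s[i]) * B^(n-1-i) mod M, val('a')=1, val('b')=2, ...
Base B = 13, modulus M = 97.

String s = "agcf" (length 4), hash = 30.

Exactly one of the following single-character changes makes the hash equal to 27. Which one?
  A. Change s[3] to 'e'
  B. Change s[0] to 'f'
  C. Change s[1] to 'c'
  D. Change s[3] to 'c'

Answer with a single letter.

Answer: D

Derivation:
Option A: s[3]='f'->'e', delta=(5-6)*13^0 mod 97 = 96, hash=30+96 mod 97 = 29
Option B: s[0]='a'->'f', delta=(6-1)*13^3 mod 97 = 24, hash=30+24 mod 97 = 54
Option C: s[1]='g'->'c', delta=(3-7)*13^2 mod 97 = 3, hash=30+3 mod 97 = 33
Option D: s[3]='f'->'c', delta=(3-6)*13^0 mod 97 = 94, hash=30+94 mod 97 = 27 <-- target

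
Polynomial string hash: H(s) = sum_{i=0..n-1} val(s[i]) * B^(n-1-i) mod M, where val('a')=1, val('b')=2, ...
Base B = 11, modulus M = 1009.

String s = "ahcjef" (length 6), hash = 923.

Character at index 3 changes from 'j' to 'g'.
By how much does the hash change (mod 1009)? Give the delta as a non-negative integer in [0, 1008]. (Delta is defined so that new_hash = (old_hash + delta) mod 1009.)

Answer: 646

Derivation:
Delta formula: (val(new) - val(old)) * B^(n-1-k) mod M
  val('g') - val('j') = 7 - 10 = -3
  B^(n-1-k) = 11^2 mod 1009 = 121
  Delta = -3 * 121 mod 1009 = 646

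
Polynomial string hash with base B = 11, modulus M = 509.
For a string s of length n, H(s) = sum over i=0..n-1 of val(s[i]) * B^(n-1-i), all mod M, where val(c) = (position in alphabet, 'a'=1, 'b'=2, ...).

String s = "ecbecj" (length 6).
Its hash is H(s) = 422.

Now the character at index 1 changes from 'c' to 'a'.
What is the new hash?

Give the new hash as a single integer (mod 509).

Answer: 153

Derivation:
val('c') = 3, val('a') = 1
Position k = 1, exponent = n-1-k = 4
B^4 mod M = 11^4 mod 509 = 389
Delta = (1 - 3) * 389 mod 509 = 240
New hash = (422 + 240) mod 509 = 153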